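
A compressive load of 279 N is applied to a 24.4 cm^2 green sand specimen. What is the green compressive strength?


Formula: Compressive Strength = Force / Area
Strength = 279 N / 24.4 cm^2 = 11.4344 N/cm^2

Answer: 11.4344 N/cm^2


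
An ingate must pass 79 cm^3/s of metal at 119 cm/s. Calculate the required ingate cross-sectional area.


Formula: A_ingate = Q / v  (continuity equation)
A = 79 cm^3/s / 119 cm/s = 0.6639 cm^2

Final answer: 0.6639 cm^2


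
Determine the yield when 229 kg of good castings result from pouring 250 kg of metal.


Formula: Casting Yield = (W_good / W_total) * 100
Yield = (229 kg / 250 kg) * 100 = 91.6000%

91.6000%


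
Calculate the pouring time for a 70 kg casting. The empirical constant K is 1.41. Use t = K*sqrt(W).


Formula: t = K * sqrt(W)
sqrt(W) = sqrt(70) = 8.36660
t = 1.41 * 8.36660 = 11.7969 s

Final answer: 11.7969 s


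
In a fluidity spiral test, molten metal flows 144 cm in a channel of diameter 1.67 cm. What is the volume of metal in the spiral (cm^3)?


Formula: V = pi * (d/2)^2 * L  (cylinder volume)
Radius = 1.67/2 = 0.835 cm
V = pi * 0.835^2 * 144 = 315.4172 cm^3

Final answer: 315.4172 cm^3


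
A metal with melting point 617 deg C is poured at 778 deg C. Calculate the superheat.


Formula: Superheat = T_pour - T_melt
Superheat = 778 - 617 = 161 deg C

Answer: 161 deg C


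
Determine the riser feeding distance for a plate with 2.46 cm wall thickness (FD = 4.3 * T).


Formula: FD = 4.3 * T  (riser feeding-distance rule)
FD = 4.3 * 2.46 cm = 10.5780 cm

Answer: 10.5780 cm


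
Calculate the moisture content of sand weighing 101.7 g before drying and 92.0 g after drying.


Formula: MC = (W_wet - W_dry) / W_wet * 100
Water mass = 101.7 - 92.0 = 9.7 g
MC = 9.7 / 101.7 * 100 = 9.5379%

9.5379%


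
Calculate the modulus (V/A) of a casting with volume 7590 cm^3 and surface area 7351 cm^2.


Formula: Casting Modulus M = V / A
M = 7590 cm^3 / 7351 cm^2 = 1.0325 cm

Answer: 1.0325 cm


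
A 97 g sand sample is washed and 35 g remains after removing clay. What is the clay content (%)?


Formula: Clay% = (W_total - W_washed) / W_total * 100
Clay mass = 97 - 35 = 62 g
Clay% = 62 / 97 * 100 = 63.9175%


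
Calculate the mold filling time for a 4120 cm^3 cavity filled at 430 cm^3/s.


Formula: t_fill = V_mold / Q_flow
t = 4120 cm^3 / 430 cm^3/s = 9.5814 s


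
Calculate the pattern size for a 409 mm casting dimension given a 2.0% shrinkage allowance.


Formula: L_pattern = L_casting * (1 + shrinkage_rate/100)
Shrinkage factor = 1 + 2.0/100 = 1.02
L_pattern = 409 mm * 1.02 = 417.1800 mm


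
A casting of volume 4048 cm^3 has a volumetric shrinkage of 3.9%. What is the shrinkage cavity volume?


Formula: V_shrink = V_casting * shrinkage_pct / 100
V_shrink = 4048 cm^3 * 3.9 / 100 = 157.8720 cm^3

Final answer: 157.8720 cm^3


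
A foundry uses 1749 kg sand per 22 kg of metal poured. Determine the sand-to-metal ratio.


Formula: Sand-to-Metal Ratio = W_sand / W_metal
Ratio = 1749 kg / 22 kg = 79.5000

Answer: 79.5000


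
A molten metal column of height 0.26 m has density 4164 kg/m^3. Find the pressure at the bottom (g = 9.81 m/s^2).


Formula: P = rho * g * h
rho * g = 4164 * 9.81 = 40848.84 N/m^3
P = 40848.84 * 0.26 = 10620.6984 Pa

10620.6984 Pa


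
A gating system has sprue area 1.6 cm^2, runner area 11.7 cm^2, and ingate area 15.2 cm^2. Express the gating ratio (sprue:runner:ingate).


Sprue:Runner:Ingate = 1 : 11.7/1.6 : 15.2/1.6 = 1:7.31:9.50


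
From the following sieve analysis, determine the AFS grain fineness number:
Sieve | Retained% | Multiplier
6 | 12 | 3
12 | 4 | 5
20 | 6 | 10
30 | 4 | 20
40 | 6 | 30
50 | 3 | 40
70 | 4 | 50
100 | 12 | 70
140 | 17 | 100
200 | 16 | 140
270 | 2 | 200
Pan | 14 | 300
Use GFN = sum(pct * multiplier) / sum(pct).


Formula: GFN = sum(pct * multiplier) / sum(pct)
sum(pct * multiplier) = 10076
sum(pct) = 100
GFN = 10076 / 100 = 100.76

Answer: 100.76


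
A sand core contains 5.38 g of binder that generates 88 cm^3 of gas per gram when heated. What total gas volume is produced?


Formula: V_gas = W_binder * gas_evolution_rate
V = 5.38 g * 88 cm^3/g = 473.4400 cm^3


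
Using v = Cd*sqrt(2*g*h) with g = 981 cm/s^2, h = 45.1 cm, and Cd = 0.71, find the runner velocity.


Formula: v = Cd * sqrt(2 * g * h)  (Torricelli with discharge coefficient)
2*g*h = 2 * 981 * 45.1 = 88486.2 cm^2/s^2
sqrt(88486.2) = 297.46630 cm/s
v = 0.71 * 297.46630 = 211.2011 cm/s

211.2011 cm/s


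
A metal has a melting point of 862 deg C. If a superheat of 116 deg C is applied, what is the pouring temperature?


Formula: T_pour = T_melt + Superheat
T_pour = 862 + 116 = 978 deg C

Final answer: 978 deg C


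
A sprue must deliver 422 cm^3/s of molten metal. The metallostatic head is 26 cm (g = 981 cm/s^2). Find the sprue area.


Formula: v = sqrt(2*g*h), A = Q/v
Velocity: v = sqrt(2 * 981 * 26) = sqrt(51012) = 225.8584 cm/s
Sprue area: A = Q / v = 422 / 225.8584 = 1.8684 cm^2

Final answer: 1.8684 cm^2


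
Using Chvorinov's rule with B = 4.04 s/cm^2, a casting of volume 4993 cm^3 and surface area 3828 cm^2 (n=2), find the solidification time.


Formula: t_s = B * (V/A)^n  (Chvorinov's rule, n=2)
Modulus M = V/A = 4993/3828 = 1.304336 cm
M^2 = 1.304336^2 = 1.701292 cm^2
t_s = 4.04 * 1.701292 = 6.8732 s

Final answer: 6.8732 s


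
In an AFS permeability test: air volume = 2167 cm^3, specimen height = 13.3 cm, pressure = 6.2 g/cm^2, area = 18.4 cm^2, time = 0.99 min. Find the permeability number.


Formula: Permeability Number P = (V * H) / (p * A * t)
Numerator: V * H = 2167 * 13.3 = 28821.1
Denominator: p * A * t = 6.2 * 18.4 * 0.99 = 112.9392
P = 28821.1 / 112.9392 = 255.1913

Answer: 255.1913


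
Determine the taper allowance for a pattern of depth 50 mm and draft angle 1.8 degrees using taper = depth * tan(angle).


Formula: taper = depth * tan(draft_angle)
tan(1.8 deg) = 0.0314263
taper = 50 mm * 0.0314263 = 1.5713 mm

Answer: 1.5713 mm


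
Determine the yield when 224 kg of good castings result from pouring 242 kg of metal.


Formula: Casting Yield = (W_good / W_total) * 100
Yield = (224 kg / 242 kg) * 100 = 92.5620%

Answer: 92.5620%


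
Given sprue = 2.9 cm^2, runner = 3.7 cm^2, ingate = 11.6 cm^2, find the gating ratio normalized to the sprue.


Sprue:Runner:Ingate = 1 : 3.7/2.9 : 11.6/2.9 = 1:1.28:4.00

Answer: 1:1.28:4.00


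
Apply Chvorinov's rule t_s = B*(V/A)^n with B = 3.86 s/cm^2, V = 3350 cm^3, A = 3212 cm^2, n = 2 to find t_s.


Formula: t_s = B * (V/A)^n  (Chvorinov's rule, n=2)
Modulus M = V/A = 3350/3212 = 1.042964 cm
M^2 = 1.042964^2 = 1.087774 cm^2
t_s = 3.86 * 1.087774 = 4.1988 s

Answer: 4.1988 s


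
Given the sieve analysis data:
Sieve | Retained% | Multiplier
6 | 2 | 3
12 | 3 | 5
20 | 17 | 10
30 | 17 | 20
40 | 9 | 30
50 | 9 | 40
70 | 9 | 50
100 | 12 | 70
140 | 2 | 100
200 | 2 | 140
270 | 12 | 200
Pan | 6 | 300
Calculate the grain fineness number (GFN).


Formula: GFN = sum(pct * multiplier) / sum(pct)
sum(pct * multiplier) = 7131
sum(pct) = 100
GFN = 7131 / 100 = 71.31

Answer: 71.31


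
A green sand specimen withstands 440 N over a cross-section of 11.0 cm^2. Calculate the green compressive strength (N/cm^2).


Formula: Compressive Strength = Force / Area
Strength = 440 N / 11.0 cm^2 = 40.0000 N/cm^2

Final answer: 40.0000 N/cm^2


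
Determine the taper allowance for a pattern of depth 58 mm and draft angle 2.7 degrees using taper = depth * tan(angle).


Formula: taper = depth * tan(draft_angle)
tan(2.7 deg) = 0.0471588
taper = 58 mm * 0.0471588 = 2.7352 mm

2.7352 mm


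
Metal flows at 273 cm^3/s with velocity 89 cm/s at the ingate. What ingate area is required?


Formula: A_ingate = Q / v  (continuity equation)
A = 273 cm^3/s / 89 cm/s = 3.0674 cm^2


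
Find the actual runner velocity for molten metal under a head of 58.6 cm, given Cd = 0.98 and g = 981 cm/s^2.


Formula: v = Cd * sqrt(2 * g * h)  (Torricelli with discharge coefficient)
2*g*h = 2 * 981 * 58.6 = 114973.2 cm^2/s^2
sqrt(114973.2) = 339.07698 cm/s
v = 0.98 * 339.07698 = 332.2954 cm/s

Answer: 332.2954 cm/s


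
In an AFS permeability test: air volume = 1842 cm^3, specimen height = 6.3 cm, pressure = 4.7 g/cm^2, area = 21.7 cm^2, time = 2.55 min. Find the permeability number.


Formula: Permeability Number P = (V * H) / (p * A * t)
Numerator: V * H = 1842 * 6.3 = 11604.6
Denominator: p * A * t = 4.7 * 21.7 * 2.55 = 260.0745
P = 11604.6 / 260.0745 = 44.6203

Final answer: 44.6203


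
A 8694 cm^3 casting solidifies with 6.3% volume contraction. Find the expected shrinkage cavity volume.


Formula: V_shrink = V_casting * shrinkage_pct / 100
V_shrink = 8694 cm^3 * 6.3 / 100 = 547.7220 cm^3

547.7220 cm^3


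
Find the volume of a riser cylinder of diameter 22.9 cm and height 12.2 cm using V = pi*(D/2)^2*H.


Formula: V = pi * (D/2)^2 * H  (cylinder volume)
Radius = D/2 = 22.9/2 = 11.45 cm
V = pi * 11.45^2 * 12.2 = 5024.8219 cm^3

Final answer: 5024.8219 cm^3


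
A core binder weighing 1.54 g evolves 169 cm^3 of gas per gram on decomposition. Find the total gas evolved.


Formula: V_gas = W_binder * gas_evolution_rate
V = 1.54 g * 169 cm^3/g = 260.2600 cm^3


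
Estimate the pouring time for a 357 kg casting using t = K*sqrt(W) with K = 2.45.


Formula: t = K * sqrt(W)
sqrt(W) = sqrt(357) = 18.89444
t = 2.45 * 18.89444 = 46.2914 s

Final answer: 46.2914 s


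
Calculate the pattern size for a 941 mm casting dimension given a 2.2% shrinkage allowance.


Formula: L_pattern = L_casting * (1 + shrinkage_rate/100)
Shrinkage factor = 1 + 2.2/100 = 1.022
L_pattern = 941 mm * 1.022 = 961.7020 mm

961.7020 mm


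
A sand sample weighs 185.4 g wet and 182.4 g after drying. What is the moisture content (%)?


Formula: MC = (W_wet - W_dry) / W_wet * 100
Water mass = 185.4 - 182.4 = 3.0 g
MC = 3.0 / 185.4 * 100 = 1.6181%

Final answer: 1.6181%


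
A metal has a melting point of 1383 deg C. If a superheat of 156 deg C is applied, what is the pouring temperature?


Formula: T_pour = T_melt + Superheat
T_pour = 1383 + 156 = 1539 deg C

Final answer: 1539 deg C


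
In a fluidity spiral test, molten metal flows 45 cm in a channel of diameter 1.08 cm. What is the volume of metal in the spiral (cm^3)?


Formula: V = pi * (d/2)^2 * L  (cylinder volume)
Radius = 1.08/2 = 0.54 cm
V = pi * 0.54^2 * 45 = 41.2240 cm^3

Answer: 41.2240 cm^3


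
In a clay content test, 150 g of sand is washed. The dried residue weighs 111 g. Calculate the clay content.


Formula: Clay% = (W_total - W_washed) / W_total * 100
Clay mass = 150 - 111 = 39 g
Clay% = 39 / 150 * 100 = 26.0000%

Answer: 26.0000%


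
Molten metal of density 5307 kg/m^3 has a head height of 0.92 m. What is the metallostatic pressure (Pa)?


Formula: P = rho * g * h
rho * g = 5307 * 9.81 = 52061.67 N/m^3
P = 52061.67 * 0.92 = 47896.7364 Pa

Answer: 47896.7364 Pa


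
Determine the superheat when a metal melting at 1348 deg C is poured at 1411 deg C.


Formula: Superheat = T_pour - T_melt
Superheat = 1411 - 1348 = 63 deg C

Answer: 63 deg C


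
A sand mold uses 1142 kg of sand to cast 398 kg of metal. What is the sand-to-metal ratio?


Formula: Sand-to-Metal Ratio = W_sand / W_metal
Ratio = 1142 kg / 398 kg = 2.8693

Final answer: 2.8693


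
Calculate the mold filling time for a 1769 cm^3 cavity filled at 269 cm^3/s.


Formula: t_fill = V_mold / Q_flow
t = 1769 cm^3 / 269 cm^3/s = 6.5762 s

6.5762 s


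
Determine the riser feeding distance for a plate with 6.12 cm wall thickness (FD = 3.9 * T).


Formula: FD = 3.9 * T  (riser feeding-distance rule)
FD = 3.9 * 6.12 cm = 23.8680 cm


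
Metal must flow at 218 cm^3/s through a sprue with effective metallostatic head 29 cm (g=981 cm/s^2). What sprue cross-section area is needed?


Formula: v = sqrt(2*g*h), A = Q/v
Velocity: v = sqrt(2 * 981 * 29) = sqrt(56898) = 238.5330 cm/s
Sprue area: A = Q / v = 218 / 238.5330 = 0.9139 cm^2


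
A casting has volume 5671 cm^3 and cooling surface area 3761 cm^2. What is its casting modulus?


Formula: Casting Modulus M = V / A
M = 5671 cm^3 / 3761 cm^2 = 1.5078 cm

Final answer: 1.5078 cm


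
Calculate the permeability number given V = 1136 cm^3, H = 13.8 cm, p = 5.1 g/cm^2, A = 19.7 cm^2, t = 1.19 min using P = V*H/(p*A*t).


Formula: Permeability Number P = (V * H) / (p * A * t)
Numerator: V * H = 1136 * 13.8 = 15676.8
Denominator: p * A * t = 5.1 * 19.7 * 1.19 = 119.5593
P = 15676.8 / 119.5593 = 131.1215

Final answer: 131.1215


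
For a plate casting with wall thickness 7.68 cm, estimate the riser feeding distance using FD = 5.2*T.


Formula: FD = 5.2 * T  (riser feeding-distance rule)
FD = 5.2 * 7.68 cm = 39.9360 cm

Answer: 39.9360 cm


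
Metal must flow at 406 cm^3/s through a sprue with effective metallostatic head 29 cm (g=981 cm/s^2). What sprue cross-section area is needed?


Formula: v = sqrt(2*g*h), A = Q/v
Velocity: v = sqrt(2 * 981 * 29) = sqrt(56898) = 238.5330 cm/s
Sprue area: A = Q / v = 406 / 238.5330 = 1.7021 cm^2

1.7021 cm^2


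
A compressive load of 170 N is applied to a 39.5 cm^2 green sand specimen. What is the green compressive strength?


Formula: Compressive Strength = Force / Area
Strength = 170 N / 39.5 cm^2 = 4.3038 N/cm^2

Final answer: 4.3038 N/cm^2


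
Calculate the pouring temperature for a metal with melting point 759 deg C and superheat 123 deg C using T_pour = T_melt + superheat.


Formula: T_pour = T_melt + Superheat
T_pour = 759 + 123 = 882 deg C

Final answer: 882 deg C


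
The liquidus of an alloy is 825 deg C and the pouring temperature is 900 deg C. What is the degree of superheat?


Formula: Superheat = T_pour - T_melt
Superheat = 900 - 825 = 75 deg C


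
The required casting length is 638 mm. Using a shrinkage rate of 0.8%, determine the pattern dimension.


Formula: L_pattern = L_casting * (1 + shrinkage_rate/100)
Shrinkage factor = 1 + 0.8/100 = 1.008
L_pattern = 638 mm * 1.008 = 643.1040 mm


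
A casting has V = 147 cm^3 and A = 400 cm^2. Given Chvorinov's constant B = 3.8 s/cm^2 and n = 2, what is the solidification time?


Formula: t_s = B * (V/A)^n  (Chvorinov's rule, n=2)
Modulus M = V/A = 147/400 = 0.367500 cm
M^2 = 0.367500^2 = 0.135056 cm^2
t_s = 3.8 * 0.135056 = 0.5132 s

0.5132 s


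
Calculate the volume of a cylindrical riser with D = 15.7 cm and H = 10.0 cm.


Formula: V = pi * (D/2)^2 * H  (cylinder volume)
Radius = D/2 = 15.7/2 = 7.85 cm
V = pi * 7.85^2 * 10.0 = 1935.9279 cm^3

Answer: 1935.9279 cm^3


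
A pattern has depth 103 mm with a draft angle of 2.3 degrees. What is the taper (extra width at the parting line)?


Formula: taper = depth * tan(draft_angle)
tan(2.3 deg) = 0.0401641
taper = 103 mm * 0.0401641 = 4.1369 mm

4.1369 mm


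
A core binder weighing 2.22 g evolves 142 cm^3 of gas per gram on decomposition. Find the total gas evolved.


Formula: V_gas = W_binder * gas_evolution_rate
V = 2.22 g * 142 cm^3/g = 315.2400 cm^3

Final answer: 315.2400 cm^3


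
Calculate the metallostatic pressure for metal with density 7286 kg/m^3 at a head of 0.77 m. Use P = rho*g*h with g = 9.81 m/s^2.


Formula: P = rho * g * h
rho * g = 7286 * 9.81 = 71475.66 N/m^3
P = 71475.66 * 0.77 = 55036.2582 Pa

55036.2582 Pa


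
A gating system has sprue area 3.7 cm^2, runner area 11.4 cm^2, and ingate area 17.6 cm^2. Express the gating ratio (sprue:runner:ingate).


Sprue:Runner:Ingate = 1 : 11.4/3.7 : 17.6/3.7 = 1:3.08:4.76

1:3.08:4.76


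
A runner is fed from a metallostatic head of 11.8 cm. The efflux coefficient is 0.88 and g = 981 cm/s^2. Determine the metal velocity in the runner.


Formula: v = Cd * sqrt(2 * g * h)  (Torricelli with discharge coefficient)
2*g*h = 2 * 981 * 11.8 = 23151.6 cm^2/s^2
sqrt(23151.6) = 152.15650 cm/s
v = 0.88 * 152.15650 = 133.8977 cm/s

133.8977 cm/s


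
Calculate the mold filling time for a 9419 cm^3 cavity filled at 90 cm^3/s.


Formula: t_fill = V_mold / Q_flow
t = 9419 cm^3 / 90 cm^3/s = 104.6556 s

104.6556 s


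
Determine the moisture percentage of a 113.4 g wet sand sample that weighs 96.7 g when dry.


Formula: MC = (W_wet - W_dry) / W_wet * 100
Water mass = 113.4 - 96.7 = 16.7 g
MC = 16.7 / 113.4 * 100 = 14.7266%


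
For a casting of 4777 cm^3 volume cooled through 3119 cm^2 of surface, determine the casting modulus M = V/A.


Formula: Casting Modulus M = V / A
M = 4777 cm^3 / 3119 cm^2 = 1.5316 cm

Final answer: 1.5316 cm


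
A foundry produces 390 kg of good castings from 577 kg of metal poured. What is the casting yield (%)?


Formula: Casting Yield = (W_good / W_total) * 100
Yield = (390 kg / 577 kg) * 100 = 67.5910%

67.5910%


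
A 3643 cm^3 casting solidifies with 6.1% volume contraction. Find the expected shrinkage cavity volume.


Formula: V_shrink = V_casting * shrinkage_pct / 100
V_shrink = 3643 cm^3 * 6.1 / 100 = 222.2230 cm^3

Final answer: 222.2230 cm^3


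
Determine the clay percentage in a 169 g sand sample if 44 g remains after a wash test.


Formula: Clay% = (W_total - W_washed) / W_total * 100
Clay mass = 169 - 44 = 125 g
Clay% = 125 / 169 * 100 = 73.9645%

Answer: 73.9645%


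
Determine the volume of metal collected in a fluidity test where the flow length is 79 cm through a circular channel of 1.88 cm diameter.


Formula: V = pi * (d/2)^2 * L  (cylinder volume)
Radius = 1.88/2 = 0.94 cm
V = pi * 0.94^2 * 79 = 219.2970 cm^3

219.2970 cm^3


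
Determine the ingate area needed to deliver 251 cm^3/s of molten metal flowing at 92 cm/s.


Formula: A_ingate = Q / v  (continuity equation)
A = 251 cm^3/s / 92 cm/s = 2.7283 cm^2

Final answer: 2.7283 cm^2


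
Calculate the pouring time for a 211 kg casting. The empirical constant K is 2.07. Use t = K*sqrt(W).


Formula: t = K * sqrt(W)
sqrt(W) = sqrt(211) = 14.52584
t = 2.07 * 14.52584 = 30.0685 s

30.0685 s


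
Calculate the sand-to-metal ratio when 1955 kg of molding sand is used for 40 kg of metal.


Formula: Sand-to-Metal Ratio = W_sand / W_metal
Ratio = 1955 kg / 40 kg = 48.8750

48.8750


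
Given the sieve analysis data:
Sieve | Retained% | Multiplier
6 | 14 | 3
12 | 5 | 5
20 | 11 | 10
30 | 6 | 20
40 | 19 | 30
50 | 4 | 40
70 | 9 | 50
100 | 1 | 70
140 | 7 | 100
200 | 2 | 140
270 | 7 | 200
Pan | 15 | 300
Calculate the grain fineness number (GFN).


Formula: GFN = sum(pct * multiplier) / sum(pct)
sum(pct * multiplier) = 8427
sum(pct) = 100
GFN = 8427 / 100 = 84.27

84.27


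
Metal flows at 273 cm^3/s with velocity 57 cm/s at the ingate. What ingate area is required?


Formula: A_ingate = Q / v  (continuity equation)
A = 273 cm^3/s / 57 cm/s = 4.7895 cm^2

Final answer: 4.7895 cm^2


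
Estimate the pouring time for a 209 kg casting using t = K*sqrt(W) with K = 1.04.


Formula: t = K * sqrt(W)
sqrt(W) = sqrt(209) = 14.45683
t = 1.04 * 14.45683 = 15.0351 s

15.0351 s


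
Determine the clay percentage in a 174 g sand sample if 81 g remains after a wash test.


Formula: Clay% = (W_total - W_washed) / W_total * 100
Clay mass = 174 - 81 = 93 g
Clay% = 93 / 174 * 100 = 53.4483%

Final answer: 53.4483%


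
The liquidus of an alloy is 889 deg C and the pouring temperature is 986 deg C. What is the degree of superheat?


Formula: Superheat = T_pour - T_melt
Superheat = 986 - 889 = 97 deg C

Answer: 97 deg C


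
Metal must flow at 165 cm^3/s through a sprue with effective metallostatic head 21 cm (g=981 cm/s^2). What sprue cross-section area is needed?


Formula: v = sqrt(2*g*h), A = Q/v
Velocity: v = sqrt(2 * 981 * 21) = sqrt(41202) = 202.9828 cm/s
Sprue area: A = Q / v = 165 / 202.9828 = 0.8129 cm^2

Answer: 0.8129 cm^2


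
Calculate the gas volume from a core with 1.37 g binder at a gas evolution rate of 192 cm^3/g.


Formula: V_gas = W_binder * gas_evolution_rate
V = 1.37 g * 192 cm^3/g = 263.0400 cm^3


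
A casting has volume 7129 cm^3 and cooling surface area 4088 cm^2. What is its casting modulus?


Formula: Casting Modulus M = V / A
M = 7129 cm^3 / 4088 cm^2 = 1.7439 cm

Answer: 1.7439 cm


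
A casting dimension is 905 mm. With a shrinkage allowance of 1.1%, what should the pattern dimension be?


Formula: L_pattern = L_casting * (1 + shrinkage_rate/100)
Shrinkage factor = 1 + 1.1/100 = 1.011
L_pattern = 905 mm * 1.011 = 914.9550 mm


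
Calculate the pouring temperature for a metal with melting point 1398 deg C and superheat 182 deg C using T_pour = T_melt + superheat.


Formula: T_pour = T_melt + Superheat
T_pour = 1398 + 182 = 1580 deg C

1580 deg C


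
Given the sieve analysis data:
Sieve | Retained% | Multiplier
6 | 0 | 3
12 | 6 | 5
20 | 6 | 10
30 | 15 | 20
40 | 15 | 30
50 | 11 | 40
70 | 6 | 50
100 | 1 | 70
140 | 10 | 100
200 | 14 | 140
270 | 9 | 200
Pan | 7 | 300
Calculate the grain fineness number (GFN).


Formula: GFN = sum(pct * multiplier) / sum(pct)
sum(pct * multiplier) = 8510
sum(pct) = 100
GFN = 8510 / 100 = 85.10

Answer: 85.10


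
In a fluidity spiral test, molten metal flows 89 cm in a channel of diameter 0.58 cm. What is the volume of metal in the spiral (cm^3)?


Formula: V = pi * (d/2)^2 * L  (cylinder volume)
Radius = 0.58/2 = 0.29 cm
V = pi * 0.29^2 * 89 = 23.5145 cm^3

23.5145 cm^3


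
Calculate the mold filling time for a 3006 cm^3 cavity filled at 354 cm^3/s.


Formula: t_fill = V_mold / Q_flow
t = 3006 cm^3 / 354 cm^3/s = 8.4915 s

8.4915 s


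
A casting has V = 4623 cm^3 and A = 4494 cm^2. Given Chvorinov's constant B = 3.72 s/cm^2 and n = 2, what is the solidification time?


Formula: t_s = B * (V/A)^n  (Chvorinov's rule, n=2)
Modulus M = V/A = 4623/4494 = 1.028705 cm
M^2 = 1.028705^2 = 1.058234 cm^2
t_s = 3.72 * 1.058234 = 3.9366 s

Final answer: 3.9366 s


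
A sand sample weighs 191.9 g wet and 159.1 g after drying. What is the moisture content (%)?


Formula: MC = (W_wet - W_dry) / W_wet * 100
Water mass = 191.9 - 159.1 = 32.8 g
MC = 32.8 / 191.9 * 100 = 17.0922%


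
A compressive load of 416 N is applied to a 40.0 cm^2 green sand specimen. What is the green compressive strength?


Formula: Compressive Strength = Force / Area
Strength = 416 N / 40.0 cm^2 = 10.4000 N/cm^2

Final answer: 10.4000 N/cm^2


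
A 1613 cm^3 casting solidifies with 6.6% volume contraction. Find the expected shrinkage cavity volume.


Formula: V_shrink = V_casting * shrinkage_pct / 100
V_shrink = 1613 cm^3 * 6.6 / 100 = 106.4580 cm^3

106.4580 cm^3


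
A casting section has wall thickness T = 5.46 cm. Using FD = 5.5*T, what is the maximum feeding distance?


Formula: FD = 5.5 * T  (riser feeding-distance rule)
FD = 5.5 * 5.46 cm = 30.0300 cm

Answer: 30.0300 cm


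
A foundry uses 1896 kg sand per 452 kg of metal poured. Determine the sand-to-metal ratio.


Formula: Sand-to-Metal Ratio = W_sand / W_metal
Ratio = 1896 kg / 452 kg = 4.1947


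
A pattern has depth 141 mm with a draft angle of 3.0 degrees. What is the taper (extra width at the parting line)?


Formula: taper = depth * tan(draft_angle)
tan(3.0 deg) = 0.0524078
taper = 141 mm * 0.0524078 = 7.3895 mm

Answer: 7.3895 mm


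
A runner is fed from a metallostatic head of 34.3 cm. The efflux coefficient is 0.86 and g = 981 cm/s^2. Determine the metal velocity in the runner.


Formula: v = Cd * sqrt(2 * g * h)  (Torricelli with discharge coefficient)
2*g*h = 2 * 981 * 34.3 = 67296.6 cm^2/s^2
sqrt(67296.6) = 259.41588 cm/s
v = 0.86 * 259.41588 = 223.0977 cm/s

223.0977 cm/s


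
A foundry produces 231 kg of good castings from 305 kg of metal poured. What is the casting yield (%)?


Formula: Casting Yield = (W_good / W_total) * 100
Yield = (231 kg / 305 kg) * 100 = 75.7377%

Final answer: 75.7377%


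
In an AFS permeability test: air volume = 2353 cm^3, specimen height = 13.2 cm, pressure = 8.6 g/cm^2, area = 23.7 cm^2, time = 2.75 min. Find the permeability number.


Formula: Permeability Number P = (V * H) / (p * A * t)
Numerator: V * H = 2353 * 13.2 = 31059.6
Denominator: p * A * t = 8.6 * 23.7 * 2.75 = 560.505
P = 31059.6 / 560.505 = 55.4136

Final answer: 55.4136


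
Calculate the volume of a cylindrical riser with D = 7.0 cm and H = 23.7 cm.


Formula: V = pi * (D/2)^2 * H  (cylinder volume)
Radius = D/2 = 7.0/2 = 3.5 cm
V = pi * 3.5^2 * 23.7 = 912.0829 cm^3

912.0829 cm^3


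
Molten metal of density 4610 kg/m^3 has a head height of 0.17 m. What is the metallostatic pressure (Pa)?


Formula: P = rho * g * h
rho * g = 4610 * 9.81 = 45224.1 N/m^3
P = 45224.1 * 0.17 = 7688.0970 Pa


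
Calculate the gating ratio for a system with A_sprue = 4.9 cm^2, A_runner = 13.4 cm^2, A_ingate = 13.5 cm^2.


Sprue:Runner:Ingate = 1 : 13.4/4.9 : 13.5/4.9 = 1:2.73:2.76


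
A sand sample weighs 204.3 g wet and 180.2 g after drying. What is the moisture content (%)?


Formula: MC = (W_wet - W_dry) / W_wet * 100
Water mass = 204.3 - 180.2 = 24.1 g
MC = 24.1 / 204.3 * 100 = 11.7964%

Answer: 11.7964%


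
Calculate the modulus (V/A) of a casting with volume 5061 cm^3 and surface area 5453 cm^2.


Formula: Casting Modulus M = V / A
M = 5061 cm^3 / 5453 cm^2 = 0.9281 cm

0.9281 cm


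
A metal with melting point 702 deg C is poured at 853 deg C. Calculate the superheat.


Formula: Superheat = T_pour - T_melt
Superheat = 853 - 702 = 151 deg C

151 deg C


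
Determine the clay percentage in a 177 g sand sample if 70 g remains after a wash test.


Formula: Clay% = (W_total - W_washed) / W_total * 100
Clay mass = 177 - 70 = 107 g
Clay% = 107 / 177 * 100 = 60.4520%


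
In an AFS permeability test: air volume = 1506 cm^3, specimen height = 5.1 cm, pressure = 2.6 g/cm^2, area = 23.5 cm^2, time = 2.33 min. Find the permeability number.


Formula: Permeability Number P = (V * H) / (p * A * t)
Numerator: V * H = 1506 * 5.1 = 7680.6
Denominator: p * A * t = 2.6 * 23.5 * 2.33 = 142.363
P = 7680.6 / 142.363 = 53.9508

Final answer: 53.9508


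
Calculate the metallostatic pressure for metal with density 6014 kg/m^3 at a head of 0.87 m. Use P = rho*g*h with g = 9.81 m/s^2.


Formula: P = rho * g * h
rho * g = 6014 * 9.81 = 58997.34 N/m^3
P = 58997.34 * 0.87 = 51327.6858 Pa

Answer: 51327.6858 Pa


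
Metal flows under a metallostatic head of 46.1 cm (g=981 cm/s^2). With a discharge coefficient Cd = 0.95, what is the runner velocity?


Formula: v = Cd * sqrt(2 * g * h)  (Torricelli with discharge coefficient)
2*g*h = 2 * 981 * 46.1 = 90448.2 cm^2/s^2
sqrt(90448.2) = 300.74607 cm/s
v = 0.95 * 300.74607 = 285.7088 cm/s


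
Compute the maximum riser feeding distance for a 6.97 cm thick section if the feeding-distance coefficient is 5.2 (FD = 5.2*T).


Formula: FD = 5.2 * T  (riser feeding-distance rule)
FD = 5.2 * 6.97 cm = 36.2440 cm

Final answer: 36.2440 cm


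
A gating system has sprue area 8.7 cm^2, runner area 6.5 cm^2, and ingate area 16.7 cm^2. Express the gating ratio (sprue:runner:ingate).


Sprue:Runner:Ingate = 1 : 6.5/8.7 : 16.7/8.7 = 1:0.75:1.92


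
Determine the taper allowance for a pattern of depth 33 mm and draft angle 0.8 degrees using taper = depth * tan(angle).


Formula: taper = depth * tan(draft_angle)
tan(0.8 deg) = 0.0139635
taper = 33 mm * 0.0139635 = 0.4608 mm

0.4608 mm


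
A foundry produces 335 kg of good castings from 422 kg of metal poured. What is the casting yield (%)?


Formula: Casting Yield = (W_good / W_total) * 100
Yield = (335 kg / 422 kg) * 100 = 79.3839%

Answer: 79.3839%


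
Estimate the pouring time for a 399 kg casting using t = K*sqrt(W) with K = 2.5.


Formula: t = K * sqrt(W)
sqrt(W) = sqrt(399) = 19.97498
t = 2.5 * 19.97498 = 49.9375 s


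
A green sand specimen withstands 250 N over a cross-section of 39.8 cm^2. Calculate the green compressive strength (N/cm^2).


Formula: Compressive Strength = Force / Area
Strength = 250 N / 39.8 cm^2 = 6.2814 N/cm^2

Answer: 6.2814 N/cm^2


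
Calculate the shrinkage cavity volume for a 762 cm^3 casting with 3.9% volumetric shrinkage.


Formula: V_shrink = V_casting * shrinkage_pct / 100
V_shrink = 762 cm^3 * 3.9 / 100 = 29.7180 cm^3

29.7180 cm^3


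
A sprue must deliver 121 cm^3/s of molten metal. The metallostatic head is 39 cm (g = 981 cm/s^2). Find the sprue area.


Formula: v = sqrt(2*g*h), A = Q/v
Velocity: v = sqrt(2 * 981 * 39) = sqrt(76518) = 276.6189 cm/s
Sprue area: A = Q / v = 121 / 276.6189 = 0.4374 cm^2

Answer: 0.4374 cm^2


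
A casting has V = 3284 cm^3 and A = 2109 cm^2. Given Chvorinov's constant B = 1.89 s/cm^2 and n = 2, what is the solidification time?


Formula: t_s = B * (V/A)^n  (Chvorinov's rule, n=2)
Modulus M = V/A = 3284/2109 = 1.557136 cm
M^2 = 1.557136^2 = 2.424673 cm^2
t_s = 1.89 * 2.424673 = 4.5826 s

Answer: 4.5826 s


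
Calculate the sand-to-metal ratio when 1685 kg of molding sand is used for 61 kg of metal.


Formula: Sand-to-Metal Ratio = W_sand / W_metal
Ratio = 1685 kg / 61 kg = 27.6230

27.6230


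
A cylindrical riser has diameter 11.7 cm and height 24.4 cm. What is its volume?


Formula: V = pi * (D/2)^2 * H  (cylinder volume)
Radius = D/2 = 11.7/2 = 5.85 cm
V = pi * 5.85^2 * 24.4 = 2623.3210 cm^3

Answer: 2623.3210 cm^3


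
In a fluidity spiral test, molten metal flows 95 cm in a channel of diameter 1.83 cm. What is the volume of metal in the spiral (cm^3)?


Formula: V = pi * (d/2)^2 * L  (cylinder volume)
Radius = 1.83/2 = 0.915 cm
V = pi * 0.915^2 * 95 = 249.8709 cm^3

Answer: 249.8709 cm^3


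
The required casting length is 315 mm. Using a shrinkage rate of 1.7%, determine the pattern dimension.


Formula: L_pattern = L_casting * (1 + shrinkage_rate/100)
Shrinkage factor = 1 + 1.7/100 = 1.017
L_pattern = 315 mm * 1.017 = 320.3550 mm

Final answer: 320.3550 mm


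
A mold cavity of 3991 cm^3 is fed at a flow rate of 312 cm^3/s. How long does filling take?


Formula: t_fill = V_mold / Q_flow
t = 3991 cm^3 / 312 cm^3/s = 12.7917 s

Final answer: 12.7917 s


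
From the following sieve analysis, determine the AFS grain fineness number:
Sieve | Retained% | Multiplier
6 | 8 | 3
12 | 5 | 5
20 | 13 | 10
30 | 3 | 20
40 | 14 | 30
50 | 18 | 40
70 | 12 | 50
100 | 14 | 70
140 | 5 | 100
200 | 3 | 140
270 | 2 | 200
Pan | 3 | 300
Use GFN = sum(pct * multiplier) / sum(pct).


Formula: GFN = sum(pct * multiplier) / sum(pct)
sum(pct * multiplier) = 5179
sum(pct) = 100
GFN = 5179 / 100 = 51.79


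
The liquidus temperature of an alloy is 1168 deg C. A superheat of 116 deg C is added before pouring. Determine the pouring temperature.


Formula: T_pour = T_melt + Superheat
T_pour = 1168 + 116 = 1284 deg C

1284 deg C


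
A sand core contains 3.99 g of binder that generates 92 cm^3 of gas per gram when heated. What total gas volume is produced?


Formula: V_gas = W_binder * gas_evolution_rate
V = 3.99 g * 92 cm^3/g = 367.0800 cm^3


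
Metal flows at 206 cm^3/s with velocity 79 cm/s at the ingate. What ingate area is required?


Formula: A_ingate = Q / v  (continuity equation)
A = 206 cm^3/s / 79 cm/s = 2.6076 cm^2

Final answer: 2.6076 cm^2


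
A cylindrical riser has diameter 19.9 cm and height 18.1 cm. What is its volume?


Formula: V = pi * (D/2)^2 * H  (cylinder volume)
Radius = D/2 = 19.9/2 = 9.95 cm
V = pi * 9.95^2 * 18.1 = 5629.5620 cm^3

5629.5620 cm^3


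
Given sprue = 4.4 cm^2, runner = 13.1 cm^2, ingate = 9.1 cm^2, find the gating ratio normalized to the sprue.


Sprue:Runner:Ingate = 1 : 13.1/4.4 : 9.1/4.4 = 1:2.98:2.07

Answer: 1:2.98:2.07


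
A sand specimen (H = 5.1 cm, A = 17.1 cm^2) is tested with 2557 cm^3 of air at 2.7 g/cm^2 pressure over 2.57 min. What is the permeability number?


Formula: Permeability Number P = (V * H) / (p * A * t)
Numerator: V * H = 2557 * 5.1 = 13040.7
Denominator: p * A * t = 2.7 * 17.1 * 2.57 = 118.6569
P = 13040.7 / 118.6569 = 109.9026

Answer: 109.9026


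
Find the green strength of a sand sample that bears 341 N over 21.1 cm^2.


Formula: Compressive Strength = Force / Area
Strength = 341 N / 21.1 cm^2 = 16.1611 N/cm^2

Answer: 16.1611 N/cm^2


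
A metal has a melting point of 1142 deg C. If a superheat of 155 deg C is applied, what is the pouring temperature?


Formula: T_pour = T_melt + Superheat
T_pour = 1142 + 155 = 1297 deg C

Final answer: 1297 deg C


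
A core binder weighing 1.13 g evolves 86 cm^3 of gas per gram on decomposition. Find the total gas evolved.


Formula: V_gas = W_binder * gas_evolution_rate
V = 1.13 g * 86 cm^3/g = 97.1800 cm^3

97.1800 cm^3


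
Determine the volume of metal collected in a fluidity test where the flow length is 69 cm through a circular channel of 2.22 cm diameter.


Formula: V = pi * (d/2)^2 * L  (cylinder volume)
Radius = 2.22/2 = 1.11 cm
V = pi * 1.11^2 * 69 = 267.0822 cm^3

267.0822 cm^3


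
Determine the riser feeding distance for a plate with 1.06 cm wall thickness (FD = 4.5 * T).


Formula: FD = 4.5 * T  (riser feeding-distance rule)
FD = 4.5 * 1.06 cm = 4.7700 cm

4.7700 cm


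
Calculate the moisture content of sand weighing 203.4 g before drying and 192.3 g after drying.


Formula: MC = (W_wet - W_dry) / W_wet * 100
Water mass = 203.4 - 192.3 = 11.1 g
MC = 11.1 / 203.4 * 100 = 5.4572%

Answer: 5.4572%


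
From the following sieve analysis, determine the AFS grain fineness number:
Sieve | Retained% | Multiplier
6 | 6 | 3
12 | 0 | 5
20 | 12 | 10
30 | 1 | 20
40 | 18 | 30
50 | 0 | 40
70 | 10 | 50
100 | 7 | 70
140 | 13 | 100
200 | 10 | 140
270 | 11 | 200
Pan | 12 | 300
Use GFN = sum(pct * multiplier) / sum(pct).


Formula: GFN = sum(pct * multiplier) / sum(pct)
sum(pct * multiplier) = 10188
sum(pct) = 100
GFN = 10188 / 100 = 101.88

Answer: 101.88


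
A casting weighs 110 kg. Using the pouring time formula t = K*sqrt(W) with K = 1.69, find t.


Formula: t = K * sqrt(W)
sqrt(W) = sqrt(110) = 10.48809
t = 1.69 * 10.48809 = 17.7249 s

17.7249 s


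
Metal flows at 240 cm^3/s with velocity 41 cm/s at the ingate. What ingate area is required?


Formula: A_ingate = Q / v  (continuity equation)
A = 240 cm^3/s / 41 cm/s = 5.8537 cm^2


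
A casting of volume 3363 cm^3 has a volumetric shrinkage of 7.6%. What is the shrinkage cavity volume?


Formula: V_shrink = V_casting * shrinkage_pct / 100
V_shrink = 3363 cm^3 * 7.6 / 100 = 255.5880 cm^3

255.5880 cm^3


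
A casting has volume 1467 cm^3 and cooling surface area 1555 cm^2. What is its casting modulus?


Formula: Casting Modulus M = V / A
M = 1467 cm^3 / 1555 cm^2 = 0.9434 cm

Answer: 0.9434 cm


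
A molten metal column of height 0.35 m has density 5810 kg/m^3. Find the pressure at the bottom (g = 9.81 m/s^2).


Formula: P = rho * g * h
rho * g = 5810 * 9.81 = 56996.1 N/m^3
P = 56996.1 * 0.35 = 19948.6350 Pa

19948.6350 Pa


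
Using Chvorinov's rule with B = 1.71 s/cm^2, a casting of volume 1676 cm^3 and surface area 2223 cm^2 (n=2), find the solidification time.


Formula: t_s = B * (V/A)^n  (Chvorinov's rule, n=2)
Modulus M = V/A = 1676/2223 = 0.753936 cm
M^2 = 0.753936^2 = 0.568419 cm^2
t_s = 1.71 * 0.568419 = 0.9720 s


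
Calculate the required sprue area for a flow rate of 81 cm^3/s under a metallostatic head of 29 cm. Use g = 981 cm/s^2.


Formula: v = sqrt(2*g*h), A = Q/v
Velocity: v = sqrt(2 * 981 * 29) = sqrt(56898) = 238.5330 cm/s
Sprue area: A = Q / v = 81 / 238.5330 = 0.3396 cm^2

0.3396 cm^2


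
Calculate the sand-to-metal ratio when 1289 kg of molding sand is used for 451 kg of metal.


Formula: Sand-to-Metal Ratio = W_sand / W_metal
Ratio = 1289 kg / 451 kg = 2.8581

2.8581


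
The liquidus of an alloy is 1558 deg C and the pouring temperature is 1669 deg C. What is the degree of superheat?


Formula: Superheat = T_pour - T_melt
Superheat = 1669 - 1558 = 111 deg C

Final answer: 111 deg C


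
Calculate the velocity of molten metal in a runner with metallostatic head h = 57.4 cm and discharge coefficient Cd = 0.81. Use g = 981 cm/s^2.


Formula: v = Cd * sqrt(2 * g * h)  (Torricelli with discharge coefficient)
2*g*h = 2 * 981 * 57.4 = 112618.8 cm^2/s^2
sqrt(112618.8) = 335.58725 cm/s
v = 0.81 * 335.58725 = 271.8257 cm/s

Final answer: 271.8257 cm/s


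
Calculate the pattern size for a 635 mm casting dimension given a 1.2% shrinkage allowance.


Formula: L_pattern = L_casting * (1 + shrinkage_rate/100)
Shrinkage factor = 1 + 1.2/100 = 1.012
L_pattern = 635 mm * 1.012 = 642.6200 mm

Final answer: 642.6200 mm


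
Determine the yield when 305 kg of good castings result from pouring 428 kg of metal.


Formula: Casting Yield = (W_good / W_total) * 100
Yield = (305 kg / 428 kg) * 100 = 71.2617%

Answer: 71.2617%


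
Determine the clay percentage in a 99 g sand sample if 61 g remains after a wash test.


Formula: Clay% = (W_total - W_washed) / W_total * 100
Clay mass = 99 - 61 = 38 g
Clay% = 38 / 99 * 100 = 38.3838%


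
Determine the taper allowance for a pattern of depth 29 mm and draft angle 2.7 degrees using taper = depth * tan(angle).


Formula: taper = depth * tan(draft_angle)
tan(2.7 deg) = 0.0471588
taper = 29 mm * 0.0471588 = 1.3676 mm

1.3676 mm


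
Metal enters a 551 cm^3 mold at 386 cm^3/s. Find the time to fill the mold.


Formula: t_fill = V_mold / Q_flow
t = 551 cm^3 / 386 cm^3/s = 1.4275 s


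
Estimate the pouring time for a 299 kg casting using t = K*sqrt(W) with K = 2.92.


Formula: t = K * sqrt(W)
sqrt(W) = sqrt(299) = 17.29162
t = 2.92 * 17.29162 = 50.4915 s

50.4915 s


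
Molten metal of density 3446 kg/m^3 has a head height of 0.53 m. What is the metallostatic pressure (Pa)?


Formula: P = rho * g * h
rho * g = 3446 * 9.81 = 33805.26 N/m^3
P = 33805.26 * 0.53 = 17916.7878 Pa


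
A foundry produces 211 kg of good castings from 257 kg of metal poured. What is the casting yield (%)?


Formula: Casting Yield = (W_good / W_total) * 100
Yield = (211 kg / 257 kg) * 100 = 82.1012%


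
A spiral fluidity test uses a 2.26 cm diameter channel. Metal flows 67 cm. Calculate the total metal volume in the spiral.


Formula: V = pi * (d/2)^2 * L  (cylinder volume)
Radius = 2.26/2 = 1.13 cm
V = pi * 1.13^2 * 67 = 268.7705 cm^3


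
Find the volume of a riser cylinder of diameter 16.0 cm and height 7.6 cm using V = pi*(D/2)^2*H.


Formula: V = pi * (D/2)^2 * H  (cylinder volume)
Radius = D/2 = 16.0/2 = 8.0 cm
V = pi * 8.0^2 * 7.6 = 1528.0707 cm^3

1528.0707 cm^3


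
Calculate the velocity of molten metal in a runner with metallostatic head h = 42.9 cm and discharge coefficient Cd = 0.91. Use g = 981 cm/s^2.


Formula: v = Cd * sqrt(2 * g * h)  (Torricelli with discharge coefficient)
2*g*h = 2 * 981 * 42.9 = 84169.8 cm^2/s^2
sqrt(84169.8) = 290.12032 cm/s
v = 0.91 * 290.12032 = 264.0095 cm/s

Answer: 264.0095 cm/s


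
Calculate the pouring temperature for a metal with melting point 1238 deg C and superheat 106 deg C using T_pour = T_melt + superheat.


Formula: T_pour = T_melt + Superheat
T_pour = 1238 + 106 = 1344 deg C

Final answer: 1344 deg C


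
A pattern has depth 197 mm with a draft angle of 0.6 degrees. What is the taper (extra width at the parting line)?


Formula: taper = depth * tan(draft_angle)
tan(0.6 deg) = 0.0104724
taper = 197 mm * 0.0104724 = 2.0631 mm


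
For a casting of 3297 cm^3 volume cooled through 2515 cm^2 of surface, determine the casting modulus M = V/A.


Formula: Casting Modulus M = V / A
M = 3297 cm^3 / 2515 cm^2 = 1.3109 cm

Answer: 1.3109 cm


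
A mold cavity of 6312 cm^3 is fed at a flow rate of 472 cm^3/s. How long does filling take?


Formula: t_fill = V_mold / Q_flow
t = 6312 cm^3 / 472 cm^3/s = 13.3729 s

Answer: 13.3729 s


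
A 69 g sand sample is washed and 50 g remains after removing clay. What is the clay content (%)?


Formula: Clay% = (W_total - W_washed) / W_total * 100
Clay mass = 69 - 50 = 19 g
Clay% = 19 / 69 * 100 = 27.5362%

Final answer: 27.5362%
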